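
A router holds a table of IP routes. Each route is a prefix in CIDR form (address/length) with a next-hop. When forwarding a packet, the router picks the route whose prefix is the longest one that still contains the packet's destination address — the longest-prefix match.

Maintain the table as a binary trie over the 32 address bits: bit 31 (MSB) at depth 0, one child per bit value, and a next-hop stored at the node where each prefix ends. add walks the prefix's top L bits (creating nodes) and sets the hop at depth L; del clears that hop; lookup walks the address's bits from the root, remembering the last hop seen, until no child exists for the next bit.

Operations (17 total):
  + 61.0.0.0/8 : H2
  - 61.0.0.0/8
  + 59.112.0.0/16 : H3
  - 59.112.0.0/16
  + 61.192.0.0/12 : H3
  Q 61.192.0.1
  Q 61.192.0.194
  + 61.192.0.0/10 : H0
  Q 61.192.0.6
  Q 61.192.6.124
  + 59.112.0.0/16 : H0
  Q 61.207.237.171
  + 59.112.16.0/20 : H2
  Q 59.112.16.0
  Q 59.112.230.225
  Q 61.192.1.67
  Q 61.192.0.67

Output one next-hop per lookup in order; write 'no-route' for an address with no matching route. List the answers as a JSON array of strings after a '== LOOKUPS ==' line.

Apply in order:
  + 61.0.0.0/8 (H2) depth=8
  - 61.0.0.0/8 clear@8
  + 59.112.0.0/16 (H3) depth=16
  - 59.112.0.0/16 clear@16
  + 61.192.0.0/12 (H3) depth=12
  lookup 61.192.0.1: bits 001111011100 walk d0:-→d1:-→d2:-→d3:-→d4:-→d5:-→d6:-→d7:-→d8:-→d9:-→d10:-→d11:-→d12:H3 -> H3
  lookup 61.192.0.194: bits 001111011100 walk d0:-→d1:-→d2:-→d3:-→d4:-→d5:-→d6:-→d7:-→d8:-→d9:-→d10:-→d11:-→d12:H3 -> H3
  + 61.192.0.0/10 (H0) depth=10
  lookup 61.192.0.6: bits 001111011100 walk d0:-→d1:-→d2:-→d3:-→d4:-→d5:-→d6:-→d7:-→d8:-→d9:-→d10:H0→d11:-→d12:H3 -> H3
  lookup 61.192.6.124: bits 001111011100 walk d0:-→d1:-→d2:-→d3:-→d4:-→d5:-→d6:-→d7:-→d8:-→d9:-→d10:H0→d11:-→d12:H3 -> H3
  + 59.112.0.0/16 (H0) depth=16
  lookup 61.207.237.171: bits 001111011100 walk d0:-→d1:-→d2:-→d3:-→d4:-→d5:-→d6:-→d7:-→d8:-→d9:-→d10:H0→d11:-→d12:H3 -> H3
  + 59.112.16.0/20 (H2) depth=20
  lookup 59.112.16.0: bits 00111011011100000001 walk d0:-→d1:-→d2:-→d3:-→d4:-→d5:-→d6:-→d7:-→d8:-→d9:-→d10:-→d11:-→d12:-→d13:-→d14:-→d15:-→d16:H0→d17:-→d18:-→d19:-→d20:H2 -> H2
  lookup 59.112.230.225: bits 0011101101110000 walk d0:-→d1:-→d2:-→d3:-→d4:-→d5:-→d6:-→d7:-→d8:-→d9:-→d10:-→d11:-→d12:-→d13:-→d14:-→d15:-→d16:H0 -> H0
  lookup 61.192.1.67: bits 001111011100 walk d0:-→d1:-→d2:-→d3:-→d4:-→d5:-→d6:-→d7:-→d8:-→d9:-→d10:H0→d11:-→d12:H3 -> H3
  lookup 61.192.0.67: bits 001111011100 walk d0:-→d1:-→d2:-→d3:-→d4:-→d5:-→d6:-→d7:-→d8:-→d9:-→d10:H0→d11:-→d12:H3 -> H3

== LOOKUPS ==
["H3","H3","H3","H3","H3","H2","H0","H3","H3"]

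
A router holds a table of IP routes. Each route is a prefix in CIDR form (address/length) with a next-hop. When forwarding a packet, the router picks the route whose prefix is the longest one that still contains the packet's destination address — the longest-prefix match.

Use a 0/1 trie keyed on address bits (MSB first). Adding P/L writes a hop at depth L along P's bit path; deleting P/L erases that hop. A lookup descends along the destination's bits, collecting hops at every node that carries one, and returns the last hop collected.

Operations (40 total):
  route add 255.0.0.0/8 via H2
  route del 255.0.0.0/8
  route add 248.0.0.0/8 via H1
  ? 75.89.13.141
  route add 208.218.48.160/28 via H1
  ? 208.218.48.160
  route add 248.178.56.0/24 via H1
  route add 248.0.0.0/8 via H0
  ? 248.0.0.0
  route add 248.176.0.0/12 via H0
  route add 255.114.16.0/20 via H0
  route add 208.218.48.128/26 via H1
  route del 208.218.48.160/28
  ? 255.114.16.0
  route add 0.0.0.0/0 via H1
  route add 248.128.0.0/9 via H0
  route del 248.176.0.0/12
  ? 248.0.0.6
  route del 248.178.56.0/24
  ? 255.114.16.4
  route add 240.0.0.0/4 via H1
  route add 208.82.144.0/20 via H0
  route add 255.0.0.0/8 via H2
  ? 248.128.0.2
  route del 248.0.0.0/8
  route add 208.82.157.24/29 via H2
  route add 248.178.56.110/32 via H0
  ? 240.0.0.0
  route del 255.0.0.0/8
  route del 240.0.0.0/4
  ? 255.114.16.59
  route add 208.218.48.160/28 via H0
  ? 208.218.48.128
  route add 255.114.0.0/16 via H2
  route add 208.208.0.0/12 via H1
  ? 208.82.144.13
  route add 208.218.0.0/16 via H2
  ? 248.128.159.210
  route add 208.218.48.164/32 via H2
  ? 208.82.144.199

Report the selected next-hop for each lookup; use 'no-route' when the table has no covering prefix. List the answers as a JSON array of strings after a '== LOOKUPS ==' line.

Process each operation:
  add 255.0.0.0/8 -> H2 at depth 8
  - 255.0.0.0/8 clear@8
  add 248.0.0.0/8 -> H1 at depth 8
  ? 75.89.13.141  path d0:-  best=no-route
  add 208.218.48.160/28 -> H1 at depth 28
  ? 208.218.48.160  path d0:-→d1:-→d2:-→d3:-→d4:-→d5:-→d6:-→d7:-→d8:-→d9:-→d10:-→d11:-→d12:-→d13:-→d14:-→d15:-→d16:-→d17:-→d18:-→d19:-→d20:-→d21:-→d22:-→d23:-→d24:-→d25:-→d26:-→d27:-→d28:H1  best=H1
  add 248.178.56.0/24 -> H1 at depth 24
  add 248.0.0.0/8 -> H0 at depth 8
  ? 248.0.0.0  path d0:-→d1:-→d2:-→d3:-→d4:-→d5:-→d6:-→d7:-→d8:H0  best=H0
  add 248.176.0.0/12 -> H0 at depth 12
  add 255.114.16.0/20 -> H0 at depth 20
  add 208.218.48.128/26 -> H1 at depth 26
  - 208.218.48.160/28 clear@28
  ? 255.114.16.0  path d0:-→d1:-→d2:-→d3:-→d4:-→d5:-→d6:-→d7:-→d8:-→d9:-→d10:-→d11:-→d12:-→d13:-→d14:-→d15:-→d16:-→d17:-→d18:-→d19:-→d20:H0  best=H0
  add 0.0.0.0/0 -> H1 at depth 0
  add 248.128.0.0/9 -> H0 at depth 9
  - 248.176.0.0/12 clear@12
  ? 248.0.0.6  path d0:H1→d1:-→d2:-→d3:-→d4:-→d5:-→d6:-→d7:-→d8:H0  best=H0
  - 248.178.56.0/24 clear@24
  ? 255.114.16.4  path d0:H1→d1:-→d2:-→d3:-→d4:-→d5:-→d6:-→d7:-→d8:-→d9:-→d10:-→d11:-→d12:-→d13:-→d14:-→d15:-→d16:-→d17:-→d18:-→d19:-→d20:H0  best=H0
  add 240.0.0.0/4 -> H1 at depth 4
  add 208.82.144.0/20 -> H0 at depth 20
  add 255.0.0.0/8 -> H2 at depth 8
  ? 248.128.0.2  path d0:H1→d1:-→d2:-→d3:-→d4:H1→d5:-→d6:-→d7:-→d8:H0→d9:H0→d10:-  best=H0
  - 248.0.0.0/8 clear@8
  add 208.82.157.24/29 -> H2 at depth 29
  add 248.178.56.110/32 -> H0 at depth 32
  ? 240.0.0.0  path d0:H1→d1:-→d2:-→d3:-→d4:H1  best=H1
  - 255.0.0.0/8 clear@8
  - 240.0.0.0/4 clear@4
  ? 255.114.16.59  path d0:H1→d1:-→d2:-→d3:-→d4:-→d5:-→d6:-→d7:-→d8:-→d9:-→d10:-→d11:-→d12:-→d13:-→d14:-→d15:-→d16:-→d17:-→d18:-→d19:-→d20:H0  best=H0
  add 208.218.48.160/28 -> H0 at depth 28
  ? 208.218.48.128  path d0:H1→d1:-→d2:-→d3:-→d4:-→d5:-→d6:-→d7:-→d8:-→d9:-→d10:-→d11:-→d12:-→d13:-→d14:-→d15:-→d16:-→d17:-→d18:-→d19:-→d20:-→d21:-→d22:-→d23:-→d24:-→d25:-→d26:H1  best=H1
  add 255.114.0.0/16 -> H2 at depth 16
  add 208.208.0.0/12 -> H1 at depth 12
  ? 208.82.144.13  path d0:H1→d1:-→d2:-→d3:-→d4:-→d5:-→d6:-→d7:-→d8:-→d9:-→d10:-→d11:-→d12:-→d13:-→d14:-→d15:-→d16:-→d17:-→d18:-→d19:-→d20:H0  best=H0
  add 208.218.0.0/16 -> H2 at depth 16
  ? 248.128.159.210  path d0:H1→d1:-→d2:-→d3:-→d4:-→d5:-→d6:-→d7:-→d8:-→d9:H0→d10:-  best=H0
  add 208.218.48.164/32 -> H2 at depth 32
  ? 208.82.144.199  path d0:H1→d1:-→d2:-→d3:-→d4:-→d5:-→d6:-→d7:-→d8:-→d9:-→d10:-→d11:-→d12:-→d13:-→d14:-→d15:-→d16:-→d17:-→d18:-→d19:-→d20:H0  best=H0

== LOOKUPS ==
["no-route","H1","H0","H0","H0","H0","H0","H1","H0","H1","H0","H0","H0"]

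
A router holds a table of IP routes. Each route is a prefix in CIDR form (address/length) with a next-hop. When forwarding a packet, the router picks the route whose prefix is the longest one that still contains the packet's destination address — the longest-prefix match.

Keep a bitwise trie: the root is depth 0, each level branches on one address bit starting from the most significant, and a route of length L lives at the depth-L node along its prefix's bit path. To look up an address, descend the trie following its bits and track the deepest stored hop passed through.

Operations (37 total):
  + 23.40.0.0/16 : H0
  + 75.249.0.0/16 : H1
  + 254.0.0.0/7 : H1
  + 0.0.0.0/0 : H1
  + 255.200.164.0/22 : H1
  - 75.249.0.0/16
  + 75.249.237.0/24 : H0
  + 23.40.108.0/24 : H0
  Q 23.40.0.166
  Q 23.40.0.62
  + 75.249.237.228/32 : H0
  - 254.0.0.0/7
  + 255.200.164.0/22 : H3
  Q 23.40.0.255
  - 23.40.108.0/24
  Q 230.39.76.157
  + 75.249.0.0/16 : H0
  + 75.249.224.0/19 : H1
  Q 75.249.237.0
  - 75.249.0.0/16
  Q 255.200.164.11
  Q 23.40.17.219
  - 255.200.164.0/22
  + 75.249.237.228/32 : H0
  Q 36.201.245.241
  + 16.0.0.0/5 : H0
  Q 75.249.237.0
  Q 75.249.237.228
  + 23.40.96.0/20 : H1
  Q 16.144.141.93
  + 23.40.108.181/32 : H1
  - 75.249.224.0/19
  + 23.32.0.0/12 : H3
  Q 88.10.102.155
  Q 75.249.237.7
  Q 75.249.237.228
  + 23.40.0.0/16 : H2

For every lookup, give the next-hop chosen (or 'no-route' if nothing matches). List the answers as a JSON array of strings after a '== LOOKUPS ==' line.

Apply in order:
  add 23.40.0.0/16 -> H0 at depth 16
  add 75.249.0.0/16 -> H1 at depth 16
  add 254.0.0.0/7 -> H1 at depth 7
  add 0.0.0.0/0 -> H1 at depth 0
  add 255.200.164.0/22 -> H1 at depth 22
  - 75.249.0.0/16 clear@16
  add 75.249.237.0/24 -> H0 at depth 24
  add 23.40.108.0/24 -> H0 at depth 24
  Q 23.40.0.166: descend 00010111001010000 ; hops seen [H1,H0] ; pick H0
  Q 23.40.0.62: descend 00010111001010000 ; hops seen [H1,H0] ; pick H0
  add 75.249.237.228/32 -> H0 at depth 32
  - 254.0.0.0/7 clear@7
  add 255.200.164.0/22 -> H3 at depth 22
  Q 23.40.0.255: descend 00010111001010000 ; hops seen [H1,H0] ; pick H0
  - 23.40.108.0/24 clear@24
  Q 230.39.76.157: descend 111 ; hops seen [H1] ; pick H1
  add 75.249.0.0/16 -> H0 at depth 16
  add 75.249.224.0/19 -> H1 at depth 19
  Q 75.249.237.0: descend 010010111111100111101101 ; hops seen [H1,H0,H1,H0] ; pick H0
  - 75.249.0.0/16 clear@16
  Q 255.200.164.11: descend 1111111111001000101001 ; hops seen [H1,H3] ; pick H3
  Q 23.40.17.219: descend 00010111001010000 ; hops seen [H1,H0] ; pick H0
  - 255.200.164.0/22 clear@22
  add 75.249.237.228/32 -> H0 at depth 32
  Q 36.201.245.241: descend 00 ; hops seen [H1] ; pick H1
  add 16.0.0.0/5 -> H0 at depth 5
  Q 75.249.237.0: descend 010010111111100111101101 ; hops seen [H1,H1,H0] ; pick H0
  Q 75.249.237.228: descend 01001011111110011110110111100100 ; hops seen [H1,H1,H0,H0] ; pick H0
  add 23.40.96.0/20 -> H1 at depth 20
  Q 16.144.141.93: descend 00010 ; hops seen [H1,H0] ; pick H0
  add 23.40.108.181/32 -> H1 at depth 32
  - 75.249.224.0/19 clear@19
  add 23.32.0.0/12 -> H3 at depth 12
  Q 88.10.102.155: descend 010 ; hops seen [H1] ; pick H1
  Q 75.249.237.7: descend 010010111111100111101101 ; hops seen [H1,H0] ; pick H0
  Q 75.249.237.228: descend 01001011111110011110110111100100 ; hops seen [H1,H0,H0] ; pick H0
  add 23.40.0.0/16 -> H2 at depth 16

== LOOKUPS ==
["H0","H0","H0","H1","H0","H3","H0","H1","H0","H0","H0","H1","H0","H0"]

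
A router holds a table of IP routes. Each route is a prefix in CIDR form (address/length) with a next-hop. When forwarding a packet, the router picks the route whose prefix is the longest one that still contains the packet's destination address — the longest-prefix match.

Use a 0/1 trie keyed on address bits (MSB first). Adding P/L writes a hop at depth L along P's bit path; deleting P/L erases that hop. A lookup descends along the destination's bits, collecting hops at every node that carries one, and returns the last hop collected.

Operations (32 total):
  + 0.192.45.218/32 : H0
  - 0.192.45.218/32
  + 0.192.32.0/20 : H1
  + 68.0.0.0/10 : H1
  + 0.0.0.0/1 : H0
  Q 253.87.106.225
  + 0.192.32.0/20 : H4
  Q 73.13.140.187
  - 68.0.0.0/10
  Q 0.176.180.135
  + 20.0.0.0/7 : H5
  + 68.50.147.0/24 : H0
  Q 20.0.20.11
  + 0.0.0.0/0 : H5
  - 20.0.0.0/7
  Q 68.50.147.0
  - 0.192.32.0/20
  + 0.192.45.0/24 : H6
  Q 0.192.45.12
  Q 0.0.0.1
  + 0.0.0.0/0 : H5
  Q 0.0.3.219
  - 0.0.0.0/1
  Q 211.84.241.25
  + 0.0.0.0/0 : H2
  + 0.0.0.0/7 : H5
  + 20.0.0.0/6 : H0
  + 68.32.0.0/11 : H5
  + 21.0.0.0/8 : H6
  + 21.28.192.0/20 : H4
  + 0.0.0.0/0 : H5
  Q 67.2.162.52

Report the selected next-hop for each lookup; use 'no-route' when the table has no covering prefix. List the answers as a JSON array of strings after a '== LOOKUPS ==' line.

Trace:
  add 0.192.45.218/32 -> H0 at depth 32
  del 0.192.45.218/32 (clear depth 32)
  add 0.192.32.0/20 -> H1 at depth 20
  add 68.0.0.0/10 -> H1 at depth 10
  add 0.0.0.0/1 -> H0 at depth 1
  lookup 253.87.106.225: bits ε walk d0:- -> no-route
  add 0.192.32.0/20 -> H4 at depth 20
  lookup 73.13.140.187: bits 0100 walk d0:-→d1:H0→d2:-→d3:-→d4:- -> H0
  del 68.0.0.0/10 (clear depth 10)
  lookup 0.176.180.135: bits 000000001 walk d0:-→d1:H0→d2:-→d3:-→d4:-→d5:-→d6:-→d7:-→d8:-→d9:- -> H0
  add 20.0.0.0/7 -> H5 at depth 7
  add 68.50.147.0/24 -> H0 at depth 24
  lookup 20.0.20.11: bits 0001010 walk d0:-→d1:H0→d2:-→d3:-→d4:-→d5:-→d6:-→d7:H5 -> H5
  add 0.0.0.0/0 -> H5 at depth 0
  del 20.0.0.0/7 (clear depth 7)
  lookup 68.50.147.0: bits 010001000011001010010011 walk d0:H5→d1:H0→d2:-→d3:-→d4:-→d5:-→d6:-→d7:-→d8:-→d9:-→d10:-→d11:-→d12:-→d13:-→d14:-→d15:-→d16:-→d17:-→d18:-→d19:-→d20:-→d21:-→d22:-→d23:-→d24:H0 -> H0
  del 0.192.32.0/20 (clear depth 20)
  add 0.192.45.0/24 -> H6 at depth 24
  lookup 0.192.45.12: bits 000000001100000000101101 walk d0:H5→d1:H0→d2:-→d3:-→d4:-→d5:-→d6:-→d7:-→d8:-→d9:-→d10:-→d11:-→d12:-→d13:-→d14:-→d15:-→d16:-→d17:-→d18:-→d19:-→d20:-→d21:-→d22:-→d23:-→d24:H6 -> H6
  lookup 0.0.0.1: bits 00000000 walk d0:H5→d1:H0→d2:-→d3:-→d4:-→d5:-→d6:-→d7:-→d8:- -> H0
  add 0.0.0.0/0 -> H5 at depth 0
  lookup 0.0.3.219: bits 00000000 walk d0:H5→d1:H0→d2:-→d3:-→d4:-→d5:-→d6:-→d7:-→d8:- -> H0
  del 0.0.0.0/1 (clear depth 1)
  lookup 211.84.241.25: bits ε walk d0:H5 -> H5
  add 0.0.0.0/0 -> H2 at depth 0
  add 0.0.0.0/7 -> H5 at depth 7
  add 20.0.0.0/6 -> H0 at depth 6
  add 68.32.0.0/11 -> H5 at depth 11
  add 21.0.0.0/8 -> H6 at depth 8
  add 21.28.192.0/20 -> H4 at depth 20
  add 0.0.0.0/0 -> H5 at depth 0
  lookup 67.2.162.52: bits 01000 walk d0:H5→d1:-→d2:-→d3:-→d4:-→d5:- -> H5

== LOOKUPS ==
["no-route","H0","H0","H5","H0","H6","H0","H0","H5","H5"]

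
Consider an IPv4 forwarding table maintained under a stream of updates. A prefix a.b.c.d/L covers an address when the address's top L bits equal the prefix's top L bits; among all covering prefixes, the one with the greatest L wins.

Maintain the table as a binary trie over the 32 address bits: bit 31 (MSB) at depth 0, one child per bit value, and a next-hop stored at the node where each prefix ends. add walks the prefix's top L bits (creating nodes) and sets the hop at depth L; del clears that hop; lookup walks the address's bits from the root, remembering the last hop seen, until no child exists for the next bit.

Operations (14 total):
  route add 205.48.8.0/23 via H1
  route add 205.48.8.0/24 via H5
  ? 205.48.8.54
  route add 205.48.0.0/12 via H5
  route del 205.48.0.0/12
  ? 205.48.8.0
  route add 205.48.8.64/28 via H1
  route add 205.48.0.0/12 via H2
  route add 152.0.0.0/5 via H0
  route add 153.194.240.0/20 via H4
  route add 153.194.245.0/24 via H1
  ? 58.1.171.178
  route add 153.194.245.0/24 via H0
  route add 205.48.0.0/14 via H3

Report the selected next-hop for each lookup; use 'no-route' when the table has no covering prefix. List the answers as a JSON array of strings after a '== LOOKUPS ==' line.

Apply in order:
  + 205.48.8.0/23 (H1) depth=23
  + 205.48.8.0/24 (H5) depth=24
  lookup 205.48.8.54: bits 110011010011000000001000 walk d0:-→d1:-→d2:-→d3:-→d4:-→d5:-→d6:-→d7:-→d8:-→d9:-→d10:-→d11:-→d12:-→d13:-→d14:-→d15:-→d16:-→d17:-→d18:-→d19:-→d20:-→d21:-→d22:-→d23:H1→d24:H5 -> H5
  + 205.48.0.0/12 (H5) depth=12
  del 205.48.0.0/12 (clear depth 12)
  lookup 205.48.8.0: bits 110011010011000000001000 walk d0:-→d1:-→d2:-→d3:-→d4:-→d5:-→d6:-→d7:-→d8:-→d9:-→d10:-→d11:-→d12:-→d13:-→d14:-→d15:-→d16:-→d17:-→d18:-→d19:-→d20:-→d21:-→d22:-→d23:H1→d24:H5 -> H5
  + 205.48.8.64/28 (H1) depth=28
  + 205.48.0.0/12 (H2) depth=12
  + 152.0.0.0/5 (H0) depth=5
  + 153.194.240.0/20 (H4) depth=20
  + 153.194.245.0/24 (H1) depth=24
  lookup 58.1.171.178: bits ε walk d0:- -> no-route
  + 153.194.245.0/24 (H0) depth=24
  + 205.48.0.0/14 (H3) depth=14

== LOOKUPS ==
["H5","H5","no-route"]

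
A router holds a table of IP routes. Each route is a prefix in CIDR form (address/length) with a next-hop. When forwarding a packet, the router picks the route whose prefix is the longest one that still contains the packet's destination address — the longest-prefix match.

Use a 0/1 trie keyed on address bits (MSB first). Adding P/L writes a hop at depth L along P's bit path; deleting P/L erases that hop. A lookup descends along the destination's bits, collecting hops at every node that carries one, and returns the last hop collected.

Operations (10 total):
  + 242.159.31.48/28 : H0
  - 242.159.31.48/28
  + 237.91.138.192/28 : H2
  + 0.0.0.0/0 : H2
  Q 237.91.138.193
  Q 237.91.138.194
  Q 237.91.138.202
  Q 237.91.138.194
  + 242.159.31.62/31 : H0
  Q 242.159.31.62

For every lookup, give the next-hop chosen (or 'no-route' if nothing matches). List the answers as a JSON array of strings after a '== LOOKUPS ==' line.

Process each operation:
  add 242.159.31.48/28 -> H0 at depth 28
  del 242.159.31.48/28 (clear depth 28)
  add 237.91.138.192/28 -> H2 at depth 28
  add 0.0.0.0/0 -> H2 at depth 0
  ? 237.91.138.193  path d0:H2→d1:-→d2:-→d3:-→d4:-→d5:-→d6:-→d7:-→d8:-→d9:-→d10:-→d11:-→d12:-→d13:-→d14:-→d15:-→d16:-→d17:-→d18:-→d19:-→d20:-→d21:-→d22:-→d23:-→d24:-→d25:-→d26:-→d27:-→d28:H2  best=H2
  ? 237.91.138.194  path d0:H2→d1:-→d2:-→d3:-→d4:-→d5:-→d6:-→d7:-→d8:-→d9:-→d10:-→d11:-→d12:-→d13:-→d14:-→d15:-→d16:-→d17:-→d18:-→d19:-→d20:-→d21:-→d22:-→d23:-→d24:-→d25:-→d26:-→d27:-→d28:H2  best=H2
  ? 237.91.138.202  path d0:H2→d1:-→d2:-→d3:-→d4:-→d5:-→d6:-→d7:-→d8:-→d9:-→d10:-→d11:-→d12:-→d13:-→d14:-→d15:-→d16:-→d17:-→d18:-→d19:-→d20:-→d21:-→d22:-→d23:-→d24:-→d25:-→d26:-→d27:-→d28:H2  best=H2
  ? 237.91.138.194  path d0:H2→d1:-→d2:-→d3:-→d4:-→d5:-→d6:-→d7:-→d8:-→d9:-→d10:-→d11:-→d12:-→d13:-→d14:-→d15:-→d16:-→d17:-→d18:-→d19:-→d20:-→d21:-→d22:-→d23:-→d24:-→d25:-→d26:-→d27:-→d28:H2  best=H2
  add 242.159.31.62/31 -> H0 at depth 31
  ? 242.159.31.62  path d0:H2→d1:-→d2:-→d3:-→d4:-→d5:-→d6:-→d7:-→d8:-→d9:-→d10:-→d11:-→d12:-→d13:-→d14:-→d15:-→d16:-→d17:-→d18:-→d19:-→d20:-→d21:-→d22:-→d23:-→d24:-→d25:-→d26:-→d27:-→d28:-→d29:-→d30:-→d31:H0  best=H0

== LOOKUPS ==
["H2","H2","H2","H2","H0"]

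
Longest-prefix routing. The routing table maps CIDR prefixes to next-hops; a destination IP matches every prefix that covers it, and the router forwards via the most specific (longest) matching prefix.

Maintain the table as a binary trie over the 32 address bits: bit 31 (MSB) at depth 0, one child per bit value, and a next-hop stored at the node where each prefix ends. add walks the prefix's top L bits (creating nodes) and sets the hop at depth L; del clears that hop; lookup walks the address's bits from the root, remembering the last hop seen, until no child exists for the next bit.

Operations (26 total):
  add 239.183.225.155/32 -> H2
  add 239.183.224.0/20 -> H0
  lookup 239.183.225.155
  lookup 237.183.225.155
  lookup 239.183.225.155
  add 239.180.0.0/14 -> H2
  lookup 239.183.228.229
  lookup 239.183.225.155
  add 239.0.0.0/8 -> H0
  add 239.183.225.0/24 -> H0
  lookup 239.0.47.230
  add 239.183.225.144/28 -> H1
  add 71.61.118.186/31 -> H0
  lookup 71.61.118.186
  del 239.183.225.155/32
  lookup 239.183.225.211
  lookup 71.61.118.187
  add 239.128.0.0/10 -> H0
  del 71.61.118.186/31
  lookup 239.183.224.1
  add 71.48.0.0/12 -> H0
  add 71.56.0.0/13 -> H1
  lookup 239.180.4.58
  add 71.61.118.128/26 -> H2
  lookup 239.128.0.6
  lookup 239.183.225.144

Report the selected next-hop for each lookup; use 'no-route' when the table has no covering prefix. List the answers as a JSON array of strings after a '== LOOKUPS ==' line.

Trace:
  + 239.183.225.155/32 (H2) depth=32
  + 239.183.224.0/20 (H0) depth=20
  lookup 239.183.225.155: bits 11101111101101111110000110011011 walk d0:-→d1:-→d2:-→d3:-→d4:-→d5:-→d6:-→d7:-→d8:-→d9:-→d10:-→d11:-→d12:-→d13:-→d14:-→d15:-→d16:-→d17:-→d18:-→d19:-→d20:H0→d21:-→d22:-→d23:-→d24:-→d25:-→d26:-→d27:-→d28:-→d29:-→d30:-→d31:-→d32:H2 -> H2
  lookup 237.183.225.155: bits 111011 walk d0:-→d1:-→d2:-→d3:-→d4:-→d5:-→d6:- -> no-route
  lookup 239.183.225.155: bits 11101111101101111110000110011011 walk d0:-→d1:-→d2:-→d3:-→d4:-→d5:-→d6:-→d7:-→d8:-→d9:-→d10:-→d11:-→d12:-→d13:-→d14:-→d15:-→d16:-→d17:-→d18:-→d19:-→d20:H0→d21:-→d22:-→d23:-→d24:-→d25:-→d26:-→d27:-→d28:-→d29:-→d30:-→d31:-→d32:H2 -> H2
  + 239.180.0.0/14 (H2) depth=14
  lookup 239.183.228.229: bits 111011111011011111100 walk d0:-→d1:-→d2:-→d3:-→d4:-→d5:-→d6:-→d7:-→d8:-→d9:-→d10:-→d11:-→d12:-→d13:-→d14:H2→d15:-→d16:-→d17:-→d18:-→d19:-→d20:H0→d21:- -> H0
  lookup 239.183.225.155: bits 11101111101101111110000110011011 walk d0:-→d1:-→d2:-→d3:-→d4:-→d5:-→d6:-→d7:-→d8:-→d9:-→d10:-→d11:-→d12:-→d13:-→d14:H2→d15:-→d16:-→d17:-→d18:-→d19:-→d20:H0→d21:-→d22:-→d23:-→d24:-→d25:-→d26:-→d27:-→d28:-→d29:-→d30:-→d31:-→d32:H2 -> H2
  + 239.0.0.0/8 (H0) depth=8
  + 239.183.225.0/24 (H0) depth=24
  lookup 239.0.47.230: bits 11101111 walk d0:-→d1:-→d2:-→d3:-→d4:-→d5:-→d6:-→d7:-→d8:H0 -> H0
  + 239.183.225.144/28 (H1) depth=28
  + 71.61.118.186/31 (H0) depth=31
  lookup 71.61.118.186: bits 0100011100111101011101101011101 walk d0:-→d1:-→d2:-→d3:-→d4:-→d5:-→d6:-→d7:-→d8:-→d9:-→d10:-→d11:-→d12:-→d13:-→d14:-→d15:-→d16:-→d17:-→d18:-→d19:-→d20:-→d21:-→d22:-→d23:-→d24:-→d25:-→d26:-→d27:-→d28:-→d29:-→d30:-→d31:H0 -> H0
  - 239.183.225.155/32 clear@32
  lookup 239.183.225.211: bits 1110111110110111111000011 walk d0:-→d1:-→d2:-→d3:-→d4:-→d5:-→d6:-→d7:-→d8:H0→d9:-→d10:-→d11:-→d12:-→d13:-→d14:H2→d15:-→d16:-→d17:-→d18:-→d19:-→d20:H0→d21:-→d22:-→d23:-→d24:H0→d25:- -> H0
  lookup 71.61.118.187: bits 0100011100111101011101101011101 walk d0:-→d1:-→d2:-→d3:-→d4:-→d5:-→d6:-→d7:-→d8:-→d9:-→d10:-→d11:-→d12:-→d13:-→d14:-→d15:-→d16:-→d17:-→d18:-→d19:-→d20:-→d21:-→d22:-→d23:-→d24:-→d25:-→d26:-→d27:-→d28:-→d29:-→d30:-→d31:H0 -> H0
  + 239.128.0.0/10 (H0) depth=10
  - 71.61.118.186/31 clear@31
  lookup 239.183.224.1: bits 11101111101101111110000 walk d0:-→d1:-→d2:-→d3:-→d4:-→d5:-→d6:-→d7:-→d8:H0→d9:-→d10:H0→d11:-→d12:-→d13:-→d14:H2→d15:-→d16:-→d17:-→d18:-→d19:-→d20:H0→d21:-→d22:-→d23:- -> H0
  + 71.48.0.0/12 (H0) depth=12
  + 71.56.0.0/13 (H1) depth=13
  lookup 239.180.4.58: bits 11101111101101 walk d0:-→d1:-→d2:-→d3:-→d4:-→d5:-→d6:-→d7:-→d8:H0→d9:-→d10:H0→d11:-→d12:-→d13:-→d14:H2 -> H2
  + 71.61.118.128/26 (H2) depth=26
  lookup 239.128.0.6: bits 1110111110 walk d0:-→d1:-→d2:-→d3:-→d4:-→d5:-→d6:-→d7:-→d8:H0→d9:-→d10:H0 -> H0
  lookup 239.183.225.144: bits 1110111110110111111000011001 walk d0:-→d1:-→d2:-→d3:-→d4:-→d5:-→d6:-→d7:-→d8:H0→d9:-→d10:H0→d11:-→d12:-→d13:-→d14:H2→d15:-→d16:-→d17:-→d18:-→d19:-→d20:H0→d21:-→d22:-→d23:-→d24:H0→d25:-→d26:-→d27:-→d28:H1 -> H1

== LOOKUPS ==
["H2","no-route","H2","H0","H2","H0","H0","H0","H0","H0","H2","H0","H1"]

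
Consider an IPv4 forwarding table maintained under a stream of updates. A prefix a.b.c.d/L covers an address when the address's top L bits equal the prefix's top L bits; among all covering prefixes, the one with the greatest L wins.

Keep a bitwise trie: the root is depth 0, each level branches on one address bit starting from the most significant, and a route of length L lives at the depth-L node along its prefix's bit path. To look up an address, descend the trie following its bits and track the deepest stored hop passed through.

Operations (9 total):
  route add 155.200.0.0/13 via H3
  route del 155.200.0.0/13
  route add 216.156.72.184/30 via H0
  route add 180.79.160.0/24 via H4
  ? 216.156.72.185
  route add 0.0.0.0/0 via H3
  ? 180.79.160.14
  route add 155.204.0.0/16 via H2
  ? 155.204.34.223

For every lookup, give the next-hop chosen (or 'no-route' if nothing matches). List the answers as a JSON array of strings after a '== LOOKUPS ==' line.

Process each operation:
  + 155.200.0.0/13 (H3) depth=13
  del 155.200.0.0/13 (clear depth 13)
  + 216.156.72.184/30 (H0) depth=30
  + 180.79.160.0/24 (H4) depth=24
  ? 216.156.72.185  path d0:-→d1:-→d2:-→d3:-→d4:-→d5:-→d6:-→d7:-→d8:-→d9:-→d10:-→d11:-→d12:-→d13:-→d14:-→d15:-→d16:-→d17:-→d18:-→d19:-→d20:-→d21:-→d22:-→d23:-→d24:-→d25:-→d26:-→d27:-→d28:-→d29:-→d30:H0  best=H0
  + 0.0.0.0/0 (H3) depth=0
  ? 180.79.160.14  path d0:H3→d1:-→d2:-→d3:-→d4:-→d5:-→d6:-→d7:-→d8:-→d9:-→d10:-→d11:-→d12:-→d13:-→d14:-→d15:-→d16:-→d17:-→d18:-→d19:-→d20:-→d21:-→d22:-→d23:-→d24:H4  best=H4
  + 155.204.0.0/16 (H2) depth=16
  ? 155.204.34.223  path d0:H3→d1:-→d2:-→d3:-→d4:-→d5:-→d6:-→d7:-→d8:-→d9:-→d10:-→d11:-→d12:-→d13:-→d14:-→d15:-→d16:H2  best=H2

== LOOKUPS ==
["H0","H4","H2"]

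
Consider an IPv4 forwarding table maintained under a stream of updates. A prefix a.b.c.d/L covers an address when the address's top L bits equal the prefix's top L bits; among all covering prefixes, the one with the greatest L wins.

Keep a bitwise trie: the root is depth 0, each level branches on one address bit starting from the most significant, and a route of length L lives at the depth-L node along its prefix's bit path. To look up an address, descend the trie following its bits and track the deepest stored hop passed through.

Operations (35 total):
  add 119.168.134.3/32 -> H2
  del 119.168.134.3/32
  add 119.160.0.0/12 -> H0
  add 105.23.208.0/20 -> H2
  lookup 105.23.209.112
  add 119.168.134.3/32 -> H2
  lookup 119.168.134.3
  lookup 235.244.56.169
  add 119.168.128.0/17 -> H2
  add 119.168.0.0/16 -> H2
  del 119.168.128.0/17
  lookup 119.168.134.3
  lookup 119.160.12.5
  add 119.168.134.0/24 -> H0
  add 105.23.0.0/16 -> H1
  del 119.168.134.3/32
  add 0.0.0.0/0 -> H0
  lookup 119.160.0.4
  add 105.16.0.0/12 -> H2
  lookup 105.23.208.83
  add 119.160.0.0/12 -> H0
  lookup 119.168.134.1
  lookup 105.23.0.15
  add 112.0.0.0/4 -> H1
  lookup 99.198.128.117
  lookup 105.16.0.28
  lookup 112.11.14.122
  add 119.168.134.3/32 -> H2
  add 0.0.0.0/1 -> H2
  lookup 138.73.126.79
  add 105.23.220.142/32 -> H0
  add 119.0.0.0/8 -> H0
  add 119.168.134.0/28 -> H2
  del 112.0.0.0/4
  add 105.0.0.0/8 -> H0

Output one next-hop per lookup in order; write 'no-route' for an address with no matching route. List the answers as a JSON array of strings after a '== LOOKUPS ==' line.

Apply in order:
  + 119.168.134.3/32 (H2) depth=32
  del 119.168.134.3/32 (clear depth 32)
  + 119.160.0.0/12 (H0) depth=12
  + 105.23.208.0/20 (H2) depth=20
  ? 105.23.209.112  path d0:-→d1:-→d2:-→d3:-→d4:-→d5:-→d6:-→d7:-→d8:-→d9:-→d10:-→d11:-→d12:-→d13:-→d14:-→d15:-→d16:-→d17:-→d18:-→d19:-→d20:H2  best=H2
  + 119.168.134.3/32 (H2) depth=32
  ? 119.168.134.3  path d0:-→d1:-→d2:-→d3:-→d4:-→d5:-→d6:-→d7:-→d8:-→d9:-→d10:-→d11:-→d12:H0→d13:-→d14:-→d15:-→d16:-→d17:-→d18:-→d19:-→d20:-→d21:-→d22:-→d23:-→d24:-→d25:-→d26:-→d27:-→d28:-→d29:-→d30:-→d31:-→d32:H2  best=H2
  ? 235.244.56.169  path d0:-  best=no-route
  + 119.168.128.0/17 (H2) depth=17
  + 119.168.0.0/16 (H2) depth=16
  del 119.168.128.0/17 (clear depth 17)
  ? 119.168.134.3  path d0:-→d1:-→d2:-→d3:-→d4:-→d5:-→d6:-→d7:-→d8:-→d9:-→d10:-→d11:-→d12:H0→d13:-→d14:-→d15:-→d16:H2→d17:-→d18:-→d19:-→d20:-→d21:-→d22:-→d23:-→d24:-→d25:-→d26:-→d27:-→d28:-→d29:-→d30:-→d31:-→d32:H2  best=H2
  ? 119.160.12.5  path d0:-→d1:-→d2:-→d3:-→d4:-→d5:-→d6:-→d7:-→d8:-→d9:-→d10:-→d11:-→d12:H0  best=H0
  + 119.168.134.0/24 (H0) depth=24
  + 105.23.0.0/16 (H1) depth=16
  del 119.168.134.3/32 (clear depth 32)
  + 0.0.0.0/0 (H0) depth=0
  ? 119.160.0.4  path d0:H0→d1:-→d2:-→d3:-→d4:-→d5:-→d6:-→d7:-→d8:-→d9:-→d10:-→d11:-→d12:H0  best=H0
  + 105.16.0.0/12 (H2) depth=12
  ? 105.23.208.83  path d0:H0→d1:-→d2:-→d3:-→d4:-→d5:-→d6:-→d7:-→d8:-→d9:-→d10:-→d11:-→d12:H2→d13:-→d14:-→d15:-→d16:H1→d17:-→d18:-→d19:-→d20:H2  best=H2
  + 119.160.0.0/12 (H0) depth=12
  ? 119.168.134.1  path d0:H0→d1:-→d2:-→d3:-→d4:-→d5:-→d6:-→d7:-→d8:-→d9:-→d10:-→d11:-→d12:H0→d13:-→d14:-→d15:-→d16:H2→d17:-→d18:-→d19:-→d20:-→d21:-→d22:-→d23:-→d24:H0→d25:-→d26:-→d27:-→d28:-→d29:-→d30:-  best=H0
  ? 105.23.0.15  path d0:H0→d1:-→d2:-→d3:-→d4:-→d5:-→d6:-→d7:-→d8:-→d9:-→d10:-→d11:-→d12:H2→d13:-→d14:-→d15:-→d16:H1  best=H1
  + 112.0.0.0/4 (H1) depth=4
  ? 99.198.128.117  path d0:H0→d1:-→d2:-→d3:-→d4:-  best=H0
  ? 105.16.0.28  path d0:H0→d1:-→d2:-→d3:-→d4:-→d5:-→d6:-→d7:-→d8:-→d9:-→d10:-→d11:-→d12:H2→d13:-  best=H2
  ? 112.11.14.122  path d0:H0→d1:-→d2:-→d3:-→d4:H1→d5:-  best=H1
  + 119.168.134.3/32 (H2) depth=32
  + 0.0.0.0/1 (H2) depth=1
  ? 138.73.126.79  path d0:H0  best=H0
  + 105.23.220.142/32 (H0) depth=32
  + 119.0.0.0/8 (H0) depth=8
  + 119.168.134.0/28 (H2) depth=28
  del 112.0.0.0/4 (clear depth 4)
  + 105.0.0.0/8 (H0) depth=8

== LOOKUPS ==
["H2","H2","no-route","H2","H0","H0","H2","H0","H1","H0","H2","H1","H0"]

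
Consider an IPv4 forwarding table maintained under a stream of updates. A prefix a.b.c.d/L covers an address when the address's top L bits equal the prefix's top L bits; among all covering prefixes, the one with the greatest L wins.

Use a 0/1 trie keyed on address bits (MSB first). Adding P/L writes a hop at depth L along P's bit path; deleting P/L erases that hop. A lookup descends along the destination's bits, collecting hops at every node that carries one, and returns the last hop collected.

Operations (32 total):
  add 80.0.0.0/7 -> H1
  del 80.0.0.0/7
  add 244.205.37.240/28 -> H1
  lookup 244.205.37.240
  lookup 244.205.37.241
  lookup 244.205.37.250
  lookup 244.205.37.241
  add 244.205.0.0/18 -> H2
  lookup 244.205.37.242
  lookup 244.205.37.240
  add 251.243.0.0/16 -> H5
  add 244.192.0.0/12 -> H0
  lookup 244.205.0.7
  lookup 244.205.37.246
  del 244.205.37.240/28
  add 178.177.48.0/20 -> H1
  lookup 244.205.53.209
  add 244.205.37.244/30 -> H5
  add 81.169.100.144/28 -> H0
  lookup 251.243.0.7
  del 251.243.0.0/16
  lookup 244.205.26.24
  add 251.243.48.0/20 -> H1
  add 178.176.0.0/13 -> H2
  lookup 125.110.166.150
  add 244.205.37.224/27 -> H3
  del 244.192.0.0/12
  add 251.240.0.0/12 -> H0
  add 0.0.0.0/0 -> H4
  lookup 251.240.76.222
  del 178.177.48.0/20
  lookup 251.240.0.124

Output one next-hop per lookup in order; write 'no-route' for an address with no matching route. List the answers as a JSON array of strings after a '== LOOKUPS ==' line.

Process each operation:
  add 80.0.0.0/7 -> H1 at depth 7
  - 80.0.0.0/7 clear@7
  add 244.205.37.240/28 -> H1 at depth 28
  ? 244.205.37.240  path d0:-→d1:-→d2:-→d3:-→d4:-→d5:-→d6:-→d7:-→d8:-→d9:-→d10:-→d11:-→d12:-→d13:-→d14:-→d15:-→d16:-→d17:-→d18:-→d19:-→d20:-→d21:-→d22:-→d23:-→d24:-→d25:-→d26:-→d27:-→d28:H1  best=H1
  ? 244.205.37.241  path d0:-→d1:-→d2:-→d3:-→d4:-→d5:-→d6:-→d7:-→d8:-→d9:-→d10:-→d11:-→d12:-→d13:-→d14:-→d15:-→d16:-→d17:-→d18:-→d19:-→d20:-→d21:-→d22:-→d23:-→d24:-→d25:-→d26:-→d27:-→d28:H1  best=H1
  ? 244.205.37.250  path d0:-→d1:-→d2:-→d3:-→d4:-→d5:-→d6:-→d7:-→d8:-→d9:-→d10:-→d11:-→d12:-→d13:-→d14:-→d15:-→d16:-→d17:-→d18:-→d19:-→d20:-→d21:-→d22:-→d23:-→d24:-→d25:-→d26:-→d27:-→d28:H1  best=H1
  ? 244.205.37.241  path d0:-→d1:-→d2:-→d3:-→d4:-→d5:-→d6:-→d7:-→d8:-→d9:-→d10:-→d11:-→d12:-→d13:-→d14:-→d15:-→d16:-→d17:-→d18:-→d19:-→d20:-→d21:-→d22:-→d23:-→d24:-→d25:-→d26:-→d27:-→d28:H1  best=H1
  add 244.205.0.0/18 -> H2 at depth 18
  ? 244.205.37.242  path d0:-→d1:-→d2:-→d3:-→d4:-→d5:-→d6:-→d7:-→d8:-→d9:-→d10:-→d11:-→d12:-→d13:-→d14:-→d15:-→d16:-→d17:-→d18:H2→d19:-→d20:-→d21:-→d22:-→d23:-→d24:-→d25:-→d26:-→d27:-→d28:H1  best=H1
  ? 244.205.37.240  path d0:-→d1:-→d2:-→d3:-→d4:-→d5:-→d6:-→d7:-→d8:-→d9:-→d10:-→d11:-→d12:-→d13:-→d14:-→d15:-→d16:-→d17:-→d18:H2→d19:-→d20:-→d21:-→d22:-→d23:-→d24:-→d25:-→d26:-→d27:-→d28:H1  best=H1
  add 251.243.0.0/16 -> H5 at depth 16
  add 244.192.0.0/12 -> H0 at depth 12
  ? 244.205.0.7  path d0:-→d1:-→d2:-→d3:-→d4:-→d5:-→d6:-→d7:-→d8:-→d9:-→d10:-→d11:-→d12:H0→d13:-→d14:-→d15:-→d16:-→d17:-→d18:H2  best=H2
  ? 244.205.37.246  path d0:-→d1:-→d2:-→d3:-→d4:-→d5:-→d6:-→d7:-→d8:-→d9:-→d10:-→d11:-→d12:H0→d13:-→d14:-→d15:-→d16:-→d17:-→d18:H2→d19:-→d20:-→d21:-→d22:-→d23:-→d24:-→d25:-→d26:-→d27:-→d28:H1  best=H1
  - 244.205.37.240/28 clear@28
  add 178.177.48.0/20 -> H1 at depth 20
  ? 244.205.53.209  path d0:-→d1:-→d2:-→d3:-→d4:-→d5:-→d6:-→d7:-→d8:-→d9:-→d10:-→d11:-→d12:H0→d13:-→d14:-→d15:-→d16:-→d17:-→d18:H2→d19:-  best=H2
  add 244.205.37.244/30 -> H5 at depth 30
  add 81.169.100.144/28 -> H0 at depth 28
  ? 251.243.0.7  path d0:-→d1:-→d2:-→d3:-→d4:-→d5:-→d6:-→d7:-→d8:-→d9:-→d10:-→d11:-→d12:-→d13:-→d14:-→d15:-→d16:H5  best=H5
  - 251.243.0.0/16 clear@16
  ? 244.205.26.24  path d0:-→d1:-→d2:-→d3:-→d4:-→d5:-→d6:-→d7:-→d8:-→d9:-→d10:-→d11:-→d12:H0→d13:-→d14:-→d15:-→d16:-→d17:-→d18:H2  best=H2
  add 251.243.48.0/20 -> H1 at depth 20
  add 178.176.0.0/13 -> H2 at depth 13
  ? 125.110.166.150  path d0:-→d1:-→d2:-  best=no-route
  add 244.205.37.224/27 -> H3 at depth 27
  - 244.192.0.0/12 clear@12
  add 251.240.0.0/12 -> H0 at depth 12
  add 0.0.0.0/0 -> H4 at depth 0
  ? 251.240.76.222  path d0:H4→d1:-→d2:-→d3:-→d4:-→d5:-→d6:-→d7:-→d8:-→d9:-→d10:-→d11:-→d12:H0→d13:-→d14:-  best=H0
  - 178.177.48.0/20 clear@20
  ? 251.240.0.124  path d0:H4→d1:-→d2:-→d3:-→d4:-→d5:-→d6:-→d7:-→d8:-→d9:-→d10:-→d11:-→d12:H0→d13:-→d14:-  best=H0

== LOOKUPS ==
["H1","H1","H1","H1","H1","H1","H2","H1","H2","H5","H2","no-route","H0","H0"]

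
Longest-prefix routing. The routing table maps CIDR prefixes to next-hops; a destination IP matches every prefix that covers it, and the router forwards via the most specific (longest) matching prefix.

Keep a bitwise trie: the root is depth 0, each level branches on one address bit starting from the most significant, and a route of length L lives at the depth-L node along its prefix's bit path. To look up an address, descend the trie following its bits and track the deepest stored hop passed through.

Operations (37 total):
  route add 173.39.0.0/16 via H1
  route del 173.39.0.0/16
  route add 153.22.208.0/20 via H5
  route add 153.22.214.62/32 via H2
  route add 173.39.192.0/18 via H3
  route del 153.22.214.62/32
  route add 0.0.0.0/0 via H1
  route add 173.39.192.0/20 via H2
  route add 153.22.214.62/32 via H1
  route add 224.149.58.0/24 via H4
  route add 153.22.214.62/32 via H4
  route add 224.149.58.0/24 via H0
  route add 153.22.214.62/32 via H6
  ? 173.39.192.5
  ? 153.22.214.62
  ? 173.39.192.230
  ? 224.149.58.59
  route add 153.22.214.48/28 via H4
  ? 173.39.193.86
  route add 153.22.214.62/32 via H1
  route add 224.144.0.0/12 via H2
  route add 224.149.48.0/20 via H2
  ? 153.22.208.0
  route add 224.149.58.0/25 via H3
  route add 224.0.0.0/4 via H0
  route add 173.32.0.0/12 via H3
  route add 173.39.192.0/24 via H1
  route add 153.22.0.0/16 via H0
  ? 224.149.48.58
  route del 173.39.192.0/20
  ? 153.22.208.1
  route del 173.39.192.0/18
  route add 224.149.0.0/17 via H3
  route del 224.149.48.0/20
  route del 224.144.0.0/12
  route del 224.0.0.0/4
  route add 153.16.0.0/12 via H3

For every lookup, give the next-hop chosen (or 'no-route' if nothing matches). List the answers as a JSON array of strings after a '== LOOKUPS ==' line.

Trace:
  add 173.39.0.0/16 -> H1 at depth 16
  del 173.39.0.0/16 (clear depth 16)
  add 153.22.208.0/20 -> H5 at depth 20
  add 153.22.214.62/32 -> H2 at depth 32
  add 173.39.192.0/18 -> H3 at depth 18
  del 153.22.214.62/32 (clear depth 32)
  add 0.0.0.0/0 -> H1 at depth 0
  add 173.39.192.0/20 -> H2 at depth 20
  add 153.22.214.62/32 -> H1 at depth 32
  add 224.149.58.0/24 -> H4 at depth 24
  add 153.22.214.62/32 -> H4 at depth 32
  add 224.149.58.0/24 -> H0 at depth 24
  add 153.22.214.62/32 -> H6 at depth 32
  ? 173.39.192.5  path d0:H1→d1:-→d2:-→d3:-→d4:-→d5:-→d6:-→d7:-→d8:-→d9:-→d10:-→d11:-→d12:-→d13:-→d14:-→d15:-→d16:-→d17:-→d18:H3→d19:-→d20:H2  best=H2
  ? 153.22.214.62  path d0:H1→d1:-→d2:-→d3:-→d4:-→d5:-→d6:-→d7:-→d8:-→d9:-→d10:-→d11:-→d12:-→d13:-→d14:-→d15:-→d16:-→d17:-→d18:-→d19:-→d20:H5→d21:-→d22:-→d23:-→d24:-→d25:-→d26:-→d27:-→d28:-→d29:-→d30:-→d31:-→d32:H6  best=H6
  ? 173.39.192.230  path d0:H1→d1:-→d2:-→d3:-→d4:-→d5:-→d6:-→d7:-→d8:-→d9:-→d10:-→d11:-→d12:-→d13:-→d14:-→d15:-→d16:-→d17:-→d18:H3→d19:-→d20:H2  best=H2
  ? 224.149.58.59  path d0:H1→d1:-→d2:-→d3:-→d4:-→d5:-→d6:-→d7:-→d8:-→d9:-→d10:-→d11:-→d12:-→d13:-→d14:-→d15:-→d16:-→d17:-→d18:-→d19:-→d20:-→d21:-→d22:-→d23:-→d24:H0  best=H0
  add 153.22.214.48/28 -> H4 at depth 28
  ? 173.39.193.86  path d0:H1→d1:-→d2:-→d3:-→d4:-→d5:-→d6:-→d7:-→d8:-→d9:-→d10:-→d11:-→d12:-→d13:-→d14:-→d15:-→d16:-→d17:-→d18:H3→d19:-→d20:H2  best=H2
  add 153.22.214.62/32 -> H1 at depth 32
  add 224.144.0.0/12 -> H2 at depth 12
  add 224.149.48.0/20 -> H2 at depth 20
  ? 153.22.208.0  path d0:H1→d1:-→d2:-→d3:-→d4:-→d5:-→d6:-→d7:-→d8:-→d9:-→d10:-→d11:-→d12:-→d13:-→d14:-→d15:-→d16:-→d17:-→d18:-→d19:-→d20:H5→d21:-  best=H5
  add 224.149.58.0/25 -> H3 at depth 25
  add 224.0.0.0/4 -> H0 at depth 4
  add 173.32.0.0/12 -> H3 at depth 12
  add 173.39.192.0/24 -> H1 at depth 24
  add 153.22.0.0/16 -> H0 at depth 16
  ? 224.149.48.58  path d0:H1→d1:-→d2:-→d3:-→d4:H0→d5:-→d6:-→d7:-→d8:-→d9:-→d10:-→d11:-→d12:H2→d13:-→d14:-→d15:-→d16:-→d17:-→d18:-→d19:-→d20:H2  best=H2
  del 173.39.192.0/20 (clear depth 20)
  ? 153.22.208.1  path d0:H1→d1:-→d2:-→d3:-→d4:-→d5:-→d6:-→d7:-→d8:-→d9:-→d10:-→d11:-→d12:-→d13:-→d14:-→d15:-→d16:H0→d17:-→d18:-→d19:-→d20:H5→d21:-  best=H5
  del 173.39.192.0/18 (clear depth 18)
  add 224.149.0.0/17 -> H3 at depth 17
  del 224.149.48.0/20 (clear depth 20)
  del 224.144.0.0/12 (clear depth 12)
  del 224.0.0.0/4 (clear depth 4)
  add 153.16.0.0/12 -> H3 at depth 12

== LOOKUPS ==
["H2","H6","H2","H0","H2","H5","H2","H5"]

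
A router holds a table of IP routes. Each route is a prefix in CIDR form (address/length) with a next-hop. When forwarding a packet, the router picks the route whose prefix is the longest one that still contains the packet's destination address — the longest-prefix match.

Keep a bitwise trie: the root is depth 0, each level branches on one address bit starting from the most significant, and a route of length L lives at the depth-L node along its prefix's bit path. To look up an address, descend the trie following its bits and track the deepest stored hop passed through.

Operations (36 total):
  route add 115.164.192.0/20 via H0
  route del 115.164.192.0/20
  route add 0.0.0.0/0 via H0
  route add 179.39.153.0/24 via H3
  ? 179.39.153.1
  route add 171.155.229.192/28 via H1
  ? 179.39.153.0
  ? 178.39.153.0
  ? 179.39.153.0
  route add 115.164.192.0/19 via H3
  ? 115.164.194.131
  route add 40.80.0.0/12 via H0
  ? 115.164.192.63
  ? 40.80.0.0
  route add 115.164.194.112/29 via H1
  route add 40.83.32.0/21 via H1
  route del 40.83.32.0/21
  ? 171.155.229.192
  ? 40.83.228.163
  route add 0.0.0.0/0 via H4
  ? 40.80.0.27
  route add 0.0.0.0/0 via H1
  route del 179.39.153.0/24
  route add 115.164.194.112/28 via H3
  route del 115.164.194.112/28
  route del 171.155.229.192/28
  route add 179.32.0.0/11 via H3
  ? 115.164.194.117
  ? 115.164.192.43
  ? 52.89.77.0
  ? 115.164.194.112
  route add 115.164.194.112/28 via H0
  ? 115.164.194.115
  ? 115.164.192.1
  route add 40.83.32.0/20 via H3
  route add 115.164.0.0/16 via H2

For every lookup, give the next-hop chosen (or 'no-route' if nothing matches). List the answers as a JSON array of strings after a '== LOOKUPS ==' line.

Apply in order:
  + 115.164.192.0/20 (H0) depth=20
  del 115.164.192.0/20 (clear depth 20)
  + 0.0.0.0/0 (H0) depth=0
  + 179.39.153.0/24 (H3) depth=24
  lookup 179.39.153.1: bits 101100110010011110011001 walk d0:H0→d1:-→d2:-→d3:-→d4:-→d5:-→d6:-→d7:-→d8:-→d9:-→d10:-→d11:-→d12:-→d13:-→d14:-→d15:-→d16:-→d17:-→d18:-→d19:-→d20:-→d21:-→d22:-→d23:-→d24:H3 -> H3
  + 171.155.229.192/28 (H1) depth=28
  lookup 179.39.153.0: bits 101100110010011110011001 walk d0:H0→d1:-→d2:-→d3:-→d4:-→d5:-→d6:-→d7:-→d8:-→d9:-→d10:-→d11:-→d12:-→d13:-→d14:-→d15:-→d16:-→d17:-→d18:-→d19:-→d20:-→d21:-→d22:-→d23:-→d24:H3 -> H3
  lookup 178.39.153.0: bits 1011001 walk d0:H0→d1:-→d2:-→d3:-→d4:-→d5:-→d6:-→d7:- -> H0
  lookup 179.39.153.0: bits 101100110010011110011001 walk d0:H0→d1:-→d2:-→d3:-→d4:-→d5:-→d6:-→d7:-→d8:-→d9:-→d10:-→d11:-→d12:-→d13:-→d14:-→d15:-→d16:-→d17:-→d18:-→d19:-→d20:-→d21:-→d22:-→d23:-→d24:H3 -> H3
  + 115.164.192.0/19 (H3) depth=19
  lookup 115.164.194.131: bits 01110011101001001100 walk d0:H0→d1:-→d2:-→d3:-→d4:-→d5:-→d6:-→d7:-→d8:-→d9:-→d10:-→d11:-→d12:-→d13:-→d14:-→d15:-→d16:-→d17:-→d18:-→d19:H3→d20:- -> H3
  + 40.80.0.0/12 (H0) depth=12
  lookup 115.164.192.63: bits 01110011101001001100 walk d0:H0→d1:-→d2:-→d3:-→d4:-→d5:-→d6:-→d7:-→d8:-→d9:-→d10:-→d11:-→d12:-→d13:-→d14:-→d15:-→d16:-→d17:-→d18:-→d19:H3→d20:- -> H3
  lookup 40.80.0.0: bits 001010000101 walk d0:H0→d1:-→d2:-→d3:-→d4:-→d5:-→d6:-→d7:-→d8:-→d9:-→d10:-→d11:-→d12:H0 -> H0
  + 115.164.194.112/29 (H1) depth=29
  + 40.83.32.0/21 (H1) depth=21
  del 40.83.32.0/21 (clear depth 21)
  lookup 171.155.229.192: bits 1010101110011011111001011100 walk d0:H0→d1:-→d2:-→d3:-→d4:-→d5:-→d6:-→d7:-→d8:-→d9:-→d10:-→d11:-→d12:-→d13:-→d14:-→d15:-→d16:-→d17:-→d18:-→d19:-→d20:-→d21:-→d22:-→d23:-→d24:-→d25:-→d26:-→d27:-→d28:H1 -> H1
  lookup 40.83.228.163: bits 0010100001010011 walk d0:H0→d1:-→d2:-→d3:-→d4:-→d5:-→d6:-→d7:-→d8:-→d9:-→d10:-→d11:-→d12:H0→d13:-→d14:-→d15:-→d16:- -> H0
  + 0.0.0.0/0 (H4) depth=0
  lookup 40.80.0.27: bits 00101000010100 walk d0:H4→d1:-→d2:-→d3:-→d4:-→d5:-→d6:-→d7:-→d8:-→d9:-→d10:-→d11:-→d12:H0→d13:-→d14:- -> H0
  + 0.0.0.0/0 (H1) depth=0
  del 179.39.153.0/24 (clear depth 24)
  + 115.164.194.112/28 (H3) depth=28
  del 115.164.194.112/28 (clear depth 28)
  del 171.155.229.192/28 (clear depth 28)
  + 179.32.0.0/11 (H3) depth=11
  lookup 115.164.194.117: bits 01110011101001001100001001110 walk d0:H1→d1:-→d2:-→d3:-→d4:-→d5:-→d6:-→d7:-→d8:-→d9:-→d10:-→d11:-→d12:-→d13:-→d14:-→d15:-→d16:-→d17:-→d18:-→d19:H3→d20:-→d21:-→d22:-→d23:-→d24:-→d25:-→d26:-→d27:-→d28:-→d29:H1 -> H1
  lookup 115.164.192.43: bits 0111001110100100110000 walk d0:H1→d1:-→d2:-→d3:-→d4:-→d5:-→d6:-→d7:-→d8:-→d9:-→d10:-→d11:-→d12:-→d13:-→d14:-→d15:-→d16:-→d17:-→d18:-→d19:H3→d20:-→d21:-→d22:- -> H3
  lookup 52.89.77.0: bits 001 walk d0:H1→d1:-→d2:-→d3:- -> H1
  lookup 115.164.194.112: bits 01110011101001001100001001110 walk d0:H1→d1:-→d2:-→d3:-→d4:-→d5:-→d6:-→d7:-→d8:-→d9:-→d10:-→d11:-→d12:-→d13:-→d14:-→d15:-→d16:-→d17:-→d18:-→d19:H3→d20:-→d21:-→d22:-→d23:-→d24:-→d25:-→d26:-→d27:-→d28:-→d29:H1 -> H1
  + 115.164.194.112/28 (H0) depth=28
  lookup 115.164.194.115: bits 01110011101001001100001001110 walk d0:H1→d1:-→d2:-→d3:-→d4:-→d5:-→d6:-→d7:-→d8:-→d9:-→d10:-→d11:-→d12:-→d13:-→d14:-→d15:-→d16:-→d17:-→d18:-→d19:H3→d20:-→d21:-→d22:-→d23:-→d24:-→d25:-→d26:-→d27:-→d28:H0→d29:H1 -> H1
  lookup 115.164.192.1: bits 0111001110100100110000 walk d0:H1→d1:-→d2:-→d3:-→d4:-→d5:-→d6:-→d7:-→d8:-→d9:-→d10:-→d11:-→d12:-→d13:-→d14:-→d15:-→d16:-→d17:-→d18:-→d19:H3→d20:-→d21:-→d22:- -> H3
  + 40.83.32.0/20 (H3) depth=20
  + 115.164.0.0/16 (H2) depth=16

== LOOKUPS ==
["H3","H3","H0","H3","H3","H3","H0","H1","H0","H0","H1","H3","H1","H1","H1","H3"]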